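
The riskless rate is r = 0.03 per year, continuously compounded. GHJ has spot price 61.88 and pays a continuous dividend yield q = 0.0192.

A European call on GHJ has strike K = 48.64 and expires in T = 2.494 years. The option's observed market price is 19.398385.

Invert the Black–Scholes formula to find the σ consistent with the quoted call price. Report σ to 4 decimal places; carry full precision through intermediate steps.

sigma = 0.3455

At σ = 0.3455 the Black–Scholes value reproduces the quote:
σ√T = 0.3455·√2.494 = 0.545628
d₁ = (ln(S/K) + (r−q+σ²/2)T) / (σ√T) = (ln(61.88/48.64) + (0.03−0.0192+0.3455²/2)·2.494) / 0.545628 = (0.240751 + 0.175790) / 0.545628 = 0.763416
d₂ = d₁ − σ√T = 0.763416 − 0.545628 = 0.217788
e^{−rT} = 0.927910
e^{−qT} = 0.953244
N(d₁) = 0.777392,  N(d₂) = 0.586203
V = S·e^{−qT}·N(d₁) − K·e^{−rT}·N(d₂) = 45.855816 − 26.457430 = 19.398385 (the quoted price), and the Black–Scholes price is strictly increasing in σ, so σ is unique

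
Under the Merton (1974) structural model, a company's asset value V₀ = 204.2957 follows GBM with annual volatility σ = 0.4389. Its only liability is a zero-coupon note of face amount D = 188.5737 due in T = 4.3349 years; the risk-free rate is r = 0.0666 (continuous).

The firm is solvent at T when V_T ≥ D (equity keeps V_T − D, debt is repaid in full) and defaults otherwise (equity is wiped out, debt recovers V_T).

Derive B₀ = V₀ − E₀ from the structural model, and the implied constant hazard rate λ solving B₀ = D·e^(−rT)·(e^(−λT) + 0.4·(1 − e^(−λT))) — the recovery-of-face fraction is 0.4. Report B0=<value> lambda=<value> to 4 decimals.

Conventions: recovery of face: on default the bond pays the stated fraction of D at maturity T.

Apply the equity-as-call identities (strike 188.5737, horizon 4.3349 years):
d₁ = [ln(V₀/D) + (r + σ²/2)T] / (σ√T)
   = [ln(204.2957/188.5737) + (0.0666 + 0.5·0.4389²)·4.3349] / (0.4389·√4.3349)
   = [0.080080 + 0.706227] / 0.913808 = 0.860472
d₂ = d₁ − σ√T = 0.860472 − 0.913808 = -0.053336
N(d₁) = 0.805236,  N(d₂) = 0.478732,  e^(−rT) = 0.749234
E₀ = V₀·N(d₁) − D·e^(−rT)·N(d₂)
   = 204.2957·0.805236 − 188.5737·0.749234·0.478732 = 96.868146
B₀ = V₀ − E₀ = 204.2957 − 96.868146 = 107.427554
e^(−λT) = (B₀·e^(rT)/D − 0.4)/(1 − 0.4) = (107.4276·1.334697/188.5737 − 0.4)/0.6 = 0.60059472
λ = −ln(0.60059472)/4.3349 = 0.117612

B0=107.4276 lambda=0.1176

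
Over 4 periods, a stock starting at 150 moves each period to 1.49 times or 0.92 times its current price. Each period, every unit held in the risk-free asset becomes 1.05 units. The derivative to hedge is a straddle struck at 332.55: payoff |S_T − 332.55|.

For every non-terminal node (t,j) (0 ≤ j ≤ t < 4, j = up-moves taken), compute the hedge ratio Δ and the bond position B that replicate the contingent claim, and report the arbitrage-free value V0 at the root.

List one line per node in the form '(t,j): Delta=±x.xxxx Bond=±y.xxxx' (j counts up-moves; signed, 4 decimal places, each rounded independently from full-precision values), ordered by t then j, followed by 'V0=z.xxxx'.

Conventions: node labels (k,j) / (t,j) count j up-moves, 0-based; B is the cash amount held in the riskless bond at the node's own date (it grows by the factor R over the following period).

(0,0): Delta=-0.6305 Bond=227.4470
(1,0): Delta=-0.8513 Bond=269.2909
(1,1): Delta=-0.1691 Bond=135.6849
(2,0): Delta=-1.0000 Bond=301.6327
(2,1): Delta=-0.5406 Bond=218.8635
(2,2): Delta=0.6074 Bond=-116.0961
(3,0): Delta=-1.0000 Bond=316.7143
(3,1): Delta=-1.0000 Bond=316.7143
(3,2): Delta=0.4195 Bond=-64.3424
(3,3): Delta=1.0000 Bond=-316.7143
V0=132.8712

Risk-neutral probability p* = (R−d)/(u−d) = (1.05−0.92)/(1.49−0.92) = 0.2281.
Payoffs at expiry: V(4,0)=225.0911, V(4,1)=158.5132, V(4,2)=50.6861, V(4,3)=123.9470, V(4,4)=406.7766
(3,0): S=116.8032. Δ = (V_up−V_dn)/(S_up−S_dn) = (158.5132−225.0911)/(174.0368−107.4589) = -1.0000. V = [p*·158.5132 + (1−p*)·225.0911]/1.05 = 199.9111. B = V − Δ·S = 316.7143.
(3,1): S=189.1704. Δ = (V_up−V_dn)/(S_up−S_dn) = (50.6861−158.5132)/(281.8639−174.0368) = -1.0000. V = [p*·50.6861 + (1−p*)·158.5132]/1.05 = 127.5439. B = V − Δ·S = 316.7143.
(3,2): S=306.3738. Δ = (V_up−V_dn)/(S_up−S_dn) = (123.9470−50.6861)/(456.4970−281.8639) = 0.4195. V = [p*·123.9470 + (1−p*)·50.6861]/1.05 = 64.1854. B = V − Δ·S = -64.3424.
(3,3): S=496.1923. Δ = (V_up−V_dn)/(S_up−S_dn) = (406.7766−123.9470)/(739.3266−456.4970) = 1.0000. V = [p*·406.7766 + (1−p*)·123.9470]/1.05 = 179.4781. B = V − Δ·S = -316.7143.
(2,0): S=126.9600. Δ = (V_up−V_dn)/(S_up−S_dn) = (127.5439−199.9111)/(189.1704−116.8032) = -1.0000. V = [p*·127.5439 + (1−p*)·199.9111]/1.05 = 174.6727. B = V − Δ·S = 301.6327.
(2,1): S=205.6200. Δ = (V_up−V_dn)/(S_up−S_dn) = (64.1854−127.5439)/(306.3738−189.1704) = -0.5406. V = [p*·64.1854 + (1−p*)·127.5439]/1.05 = 107.7083. B = V − Δ·S = 218.8635.
(2,2): S=333.0150. Δ = (V_up−V_dn)/(S_up−S_dn) = (179.4781−64.1854)/(496.1923−306.3738) = 0.6074. V = [p*·179.4781 + (1−p*)·64.1854]/1.05 = 86.1717. B = V − Δ·S = -116.0961.
(1,0): S=138.0000. Δ = (V_up−V_dn)/(S_up−S_dn) = (107.7083−174.6727)/(205.6200−126.9600) = -0.8513. V = [p*·107.7083 + (1−p*)·174.6727]/1.05 = 151.8096. B = V − Δ·S = 269.2909.
(1,1): S=223.5000. Δ = (V_up−V_dn)/(S_up−S_dn) = (86.1717−107.7083)/(333.0150−205.6200) = -0.1691. V = [p*·86.1717 + (1−p*)·107.7083]/1.05 = 97.9014. B = V − Δ·S = 135.6849.
(0,0): S=150.0000. Δ = (V_up−V_dn)/(S_up−S_dn) = (97.9014−151.8096)/(223.5000−138.0000) = -0.6305. V = [p*·97.9014 + (1−p*)·151.8096]/1.05 = 132.8712. B = V − Δ·S = 227.4470.
As a check, the time-0 holding Δ(0,0)·S0 + B(0,0) comes to 132.8712 — exactly V0.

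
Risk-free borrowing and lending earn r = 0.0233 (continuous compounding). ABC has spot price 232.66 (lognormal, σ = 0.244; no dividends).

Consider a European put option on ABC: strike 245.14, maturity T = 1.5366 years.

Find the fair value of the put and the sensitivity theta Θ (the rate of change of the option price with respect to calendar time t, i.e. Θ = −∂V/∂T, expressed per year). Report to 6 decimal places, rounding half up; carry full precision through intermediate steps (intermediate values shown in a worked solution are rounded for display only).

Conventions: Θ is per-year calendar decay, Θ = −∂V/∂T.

price = 30.169772
Θ = -5.887993

σ√T = 0.244·√1.5366 = 0.302462
d₁ = (ln(S/K) + (r+σ²/2)T) / (σ√T) = (ln(232.66/245.14) + (0.0233+0.244²/2)·1.5366) / 0.302462 = (-0.052251 + 0.081544) / 0.302462 = 0.096849
d₂ = d₁ − σ√T = 0.096849 − 0.302462 = -0.205613
e^{−rT} = 0.964831
N(−d₁) = 0.461423,  N(−d₂) = 0.581453
Put price V = K·e^{−rT}·N(−d₂) − S·N(−d₁) = 137.524523 − 107.354751 = 30.169772
φ(d₁) = (1/√(2π))·e^{−d₁²/2} = 0.397076
Θ = −S·φ(d₁)·σ/(2√T) + r·K·e^{−rT}·N(−d₂) = −9.092314 + 3.204321 = -5.887993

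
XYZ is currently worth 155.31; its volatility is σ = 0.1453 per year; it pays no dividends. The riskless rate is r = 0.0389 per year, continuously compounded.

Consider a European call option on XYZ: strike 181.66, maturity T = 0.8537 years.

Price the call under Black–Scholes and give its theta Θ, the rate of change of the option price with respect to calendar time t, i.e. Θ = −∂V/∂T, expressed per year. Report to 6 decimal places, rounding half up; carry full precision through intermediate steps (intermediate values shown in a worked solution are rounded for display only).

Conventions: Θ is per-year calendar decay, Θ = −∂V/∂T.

σ√T = 0.1453·√0.8537 = 0.134251
d₁ = (ln(S/K) + (r+σ²/2)T) / (σ√T) = (ln(155.31/181.66) + (0.0389+0.1453²/2)·0.8537) / 0.134251 = (-0.156714 + 0.042221) / 0.134251 = -0.852827
d₂ = d₁ − σ√T = -0.852827 − 0.134251 = -0.987078
e^{−rT} = 0.967336
N(d₁) = 0.196878,  N(d₂) = 0.161802
Call price V = S·N(d₁) − K·e^{−rT}·N(d₂) = 30.577066 − 28.432900 = 2.144165
φ(d₁) = (1/√(2π))·e^{−d₁²/2} = 0.277317
Θ = −S·φ(d₁)·σ/(2√T) − r·K·e^{−rT}·N(d₂) = −3.386556 − 1.106040 = -4.492596

price = 2.144165
Θ = -4.492596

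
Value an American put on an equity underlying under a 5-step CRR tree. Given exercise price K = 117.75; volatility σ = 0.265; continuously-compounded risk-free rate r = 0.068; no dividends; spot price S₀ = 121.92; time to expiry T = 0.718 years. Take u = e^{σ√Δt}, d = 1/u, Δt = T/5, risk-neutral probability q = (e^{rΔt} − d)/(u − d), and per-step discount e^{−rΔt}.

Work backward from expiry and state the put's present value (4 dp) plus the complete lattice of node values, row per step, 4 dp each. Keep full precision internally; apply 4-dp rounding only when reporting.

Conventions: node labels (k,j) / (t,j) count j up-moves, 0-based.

params: Δt=0.14360 u=1.10564 d=0.90446 q=0.52369 e^(-rΔt)=0.99028
t_5 payoffs: 43.9572 27.5434 7.4786 0.0000 0.0000 0.0000
k=4: node(4,0) S=81.5880 payoff=36.1620 vs cont=35.0178 → 36.1620 [stop]  node(4,1) S=99.7357 payoff=18.0143 vs cont=16.8701 → 18.0143 [stop]  node(4,2) S=121.9200 payoff=0.0000 vs cont=3.5275 → 3.5275 [wait]  node(4,3) S=149.0388 payoff=0.0000 vs cont=0.0000 → 0.0000 [wait]  node(4,4) S=182.1896 payoff=0.0000 vs cont=0.0000 → 0.0000 [wait]
k=3: node(3,0) S=90.2066 payoff=27.5434 vs cont=26.3991 → 27.5434 [stop]  node(3,1) S=110.2714 payoff=7.4786 vs cont=10.3264 → 10.3264 [wait]  node(3,2) S=134.7991 payoff=0.0000 vs cont=1.6639 → 1.6639 [wait]  node(3,3) S=164.7826 payoff=0.0000 vs cont=0.0000 → 0.0000 [wait]
k=2: node(2,0) S=99.7357 payoff=18.0143 vs cont=18.3469 → 18.3469 [wait]  node(2,1) S=121.9200 payoff=0.0000 vs cont=5.7336 → 5.7336 [wait]  node(2,2) S=149.0388 payoff=0.0000 vs cont=0.7848 → 0.7848 [wait]
k=1: node(1,0) S=110.2714 payoff=7.4786 vs cont=11.6274 → 11.6274 [wait]  node(1,1) S=134.7991 payoff=0.0000 vs cont=3.1114 → 3.1114 [wait]
k=0: node(0,0) S=121.9200 payoff=0.0000 vs cont=7.0980 → 7.0980 [wait]

price = 7.0980
tree:
7.0980
11.6274 3.1114
18.3469 5.7336 0.7848
27.5434 10.3264 1.6639 0.0000
36.1620 18.0143 3.5275 0.0000 0.0000
43.9572 27.5434 7.4786 0.0000 0.0000 0.0000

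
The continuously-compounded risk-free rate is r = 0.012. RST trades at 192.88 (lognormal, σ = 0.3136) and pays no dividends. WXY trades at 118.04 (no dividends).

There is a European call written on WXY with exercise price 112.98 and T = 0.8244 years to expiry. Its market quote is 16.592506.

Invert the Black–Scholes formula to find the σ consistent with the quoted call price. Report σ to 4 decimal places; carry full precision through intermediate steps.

At σ = 0.3201 the Black–Scholes value reproduces the quote:
σ√T = 0.3201·√0.8244 = 0.290640
d₁ = (ln(S/K) + (r+σ²/2)T) / (σ√T) = (ln(118.04/112.98) + (0.012+0.3201²/2)·0.8244) / 0.290640 = (0.043813 + 0.052128) / 0.290640 = 0.330104
d₂ = d₁ − σ√T = 0.330104 − 0.290640 = 0.039464
e^{−rT} = 0.990156
N(d₁) = 0.629339,  N(d₂) = 0.515740
V = S·N(d₁) − K·e^{−rT}·N(d₂) = 74.287202 − 57.694697 = 16.592506 (the quoted price), and the Black–Scholes price is strictly increasing in σ, so σ is unique

sigma = 0.3201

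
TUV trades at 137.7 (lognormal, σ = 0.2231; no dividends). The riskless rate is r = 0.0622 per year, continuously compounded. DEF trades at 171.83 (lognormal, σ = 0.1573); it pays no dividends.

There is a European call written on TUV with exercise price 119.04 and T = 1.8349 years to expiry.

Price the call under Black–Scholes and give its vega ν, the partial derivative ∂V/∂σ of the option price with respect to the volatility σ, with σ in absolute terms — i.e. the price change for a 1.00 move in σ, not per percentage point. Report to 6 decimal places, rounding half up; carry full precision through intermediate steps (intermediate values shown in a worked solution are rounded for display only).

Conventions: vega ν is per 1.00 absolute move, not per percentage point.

price = 35.423171
ν = 44.655190

σ√T = 0.2231·√1.8349 = 0.302208
d₁ = (ln(S/K) + (r+σ²/2)T) / (σ√T) = (ln(137.7/119.04) + (0.0622+0.2231²/2)·1.8349) / 0.302208 = (0.145618 + 0.159796) / 0.302208 = 1.010607
d₂ = d₁ − σ√T = 1.010607 − 0.302208 = 0.708399
e^{−rT} = 0.892141
N(d₁) = 0.843898,  N(d₂) = 0.760651
Call price V = S·N(d₁) − K·e^{−rT}·N(d₂) = 116.204718 − 80.781547 = 35.423171
φ(d₁) = (1/√(2π))·e^{−d₁²/2} = 0.239404
ν = S·φ(d₁)·√T = 44.655190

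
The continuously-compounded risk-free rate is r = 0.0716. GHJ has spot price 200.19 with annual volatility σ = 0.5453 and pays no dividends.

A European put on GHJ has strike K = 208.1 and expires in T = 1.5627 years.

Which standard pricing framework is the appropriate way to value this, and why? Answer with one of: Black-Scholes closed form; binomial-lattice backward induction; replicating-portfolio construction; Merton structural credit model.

Key observation: a European-exercise option on GHJ struck at 208.1 — a GBM underlying with constant parameters — admits an analytic price: the data contain no early exercise, no discrete tree, no debt structure.

framework: Black-Scholes closed form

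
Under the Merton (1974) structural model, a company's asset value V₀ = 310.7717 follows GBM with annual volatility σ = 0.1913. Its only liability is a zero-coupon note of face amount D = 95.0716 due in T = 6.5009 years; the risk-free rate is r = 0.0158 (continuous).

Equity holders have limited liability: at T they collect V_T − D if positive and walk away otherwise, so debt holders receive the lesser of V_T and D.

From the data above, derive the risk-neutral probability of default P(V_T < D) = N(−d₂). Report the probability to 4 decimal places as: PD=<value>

With assets at 310.7717 and a single debt payment of 95.0716 at 6.5009 years:
d₁ = [ln(V₀/D) + (r + σ²/2)T] / (σ√T)
   = [ln(310.7717/95.0716) + (0.0158 + 0.5·0.1913²)·6.5009] / (0.1913·√6.5009)
   = [1.184428 + 0.221667] / 0.487755 = 2.882790
d₂ = d₁ − σ√T = 2.882790 − 0.487755 = 2.395035
risk-neutral PD = N(−d₂) = N(-2.395035) = 0.008309

PD=0.0083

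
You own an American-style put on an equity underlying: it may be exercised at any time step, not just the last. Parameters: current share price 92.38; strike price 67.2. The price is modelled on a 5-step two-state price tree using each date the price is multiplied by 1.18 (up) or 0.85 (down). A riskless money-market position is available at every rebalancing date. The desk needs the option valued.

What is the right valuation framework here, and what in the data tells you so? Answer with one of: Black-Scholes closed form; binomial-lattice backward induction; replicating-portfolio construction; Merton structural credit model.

framework: binomial-lattice backward induction

Key observation: early exercise of the strike-67.2 put must be checked at each of the 5 dates (spot 92.38), which forces a node-by-node comparison of intrinsic and continuation value backward from expiry.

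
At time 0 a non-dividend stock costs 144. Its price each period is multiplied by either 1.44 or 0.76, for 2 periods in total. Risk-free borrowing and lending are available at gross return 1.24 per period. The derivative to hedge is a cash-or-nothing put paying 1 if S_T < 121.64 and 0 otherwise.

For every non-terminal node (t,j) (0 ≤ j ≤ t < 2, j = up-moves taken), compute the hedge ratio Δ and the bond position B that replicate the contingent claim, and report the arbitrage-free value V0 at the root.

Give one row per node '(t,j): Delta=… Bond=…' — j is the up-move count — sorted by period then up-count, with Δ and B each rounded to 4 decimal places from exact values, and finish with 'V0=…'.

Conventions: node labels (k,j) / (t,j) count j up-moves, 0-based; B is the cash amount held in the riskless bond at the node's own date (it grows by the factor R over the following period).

Risk-neutral probability p* = (R−d)/(u−d) = (1.24−0.76)/(1.44−0.76) = 0.7059.
Expiry values: V(2,0)=1.0000, V(2,1)=0.0000, V(2,2)=0.0000
  t=1,j=0: stock 109.4400 → up 157.5936 (V=0.0000), down 83.1744 (V=1.0000). Price 0.2372; hedge Δ=-0.0134, bond B=1.7078.
  t=1,j=1: stock 207.3600 → up 298.5984 (V=0.0000), down 157.5936 (V=0.0000). Price 0.0000; hedge Δ=0.0000, bond B=0.0000.
  t=0,j=0: stock 144.0000 → up 207.3600 (V=0.0000), down 109.4400 (V=0.2372). Price 0.0563; hedge Δ=-0.0024, bond B=0.4051.
Check: Δ(0,0)·S0 + B(0,0) = 0.0563 = V0.

(0,0): Delta=-0.0024 Bond=0.4051
(1,0): Delta=-0.0134 Bond=1.7078
(1,1): Delta=0.0000 Bond=0.0000
V0=0.0563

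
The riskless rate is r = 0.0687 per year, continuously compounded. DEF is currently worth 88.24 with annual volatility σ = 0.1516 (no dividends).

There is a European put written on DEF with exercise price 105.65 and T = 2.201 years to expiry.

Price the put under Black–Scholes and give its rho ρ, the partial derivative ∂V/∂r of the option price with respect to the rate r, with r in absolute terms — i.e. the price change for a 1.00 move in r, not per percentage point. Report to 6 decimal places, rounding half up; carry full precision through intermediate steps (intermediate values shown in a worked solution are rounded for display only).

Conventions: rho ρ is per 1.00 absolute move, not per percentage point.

price = 9.374077
ρ = -118.970393

σ√T = 0.1516·√2.201 = 0.224910
d₁ = (ln(S/K) + (r+σ²/2)T) / (σ√T) = (ln(88.24/105.65) + (0.0687+0.1516²/2)·2.201) / 0.224910 = (-0.180071 + 0.176501) / 0.224910 = -0.015875
d₂ = d₁ − σ√T = -0.015875 − 0.224910 = -0.240785
e^{−rT} = 0.859668
N(−d₁) = 0.506333,  N(−d₂) = 0.595139
Put price V = K·e^{−rT}·N(−d₂) − S·N(−d₁) = 54.052882 − 44.678805 = 9.374077
ρ = −K·T·e^{−rT}·N(−d₂) = -118.970393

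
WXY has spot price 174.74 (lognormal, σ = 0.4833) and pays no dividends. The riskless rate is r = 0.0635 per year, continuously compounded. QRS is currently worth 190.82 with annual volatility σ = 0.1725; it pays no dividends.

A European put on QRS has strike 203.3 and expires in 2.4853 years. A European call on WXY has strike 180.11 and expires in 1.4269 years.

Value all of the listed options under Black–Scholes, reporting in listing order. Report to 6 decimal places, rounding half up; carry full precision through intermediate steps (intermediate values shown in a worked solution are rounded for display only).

[QRS put K=203.3]
σ√T = 0.1725·√2.4853 = 0.271943
d₁ = (ln(S/K) + (r+σ²/2)T) / (σ√T) = (ln(190.82/203.3) + (0.0635+0.1725²/2)·2.4853) / 0.271943 = (-0.063352 + 0.194793) / 0.271943 = 0.483340
d₂ = d₁ − σ√T = 0.483340 − 0.271943 = 0.211396
e^{−rT} = 0.854006
N(−d₁) = 0.314427,  N(−d₂) = 0.416289
price = K·e^{−rT}·N(−d₂) − S·N(−d₁) = 72.275902 − 59.999020 = 12.276882
[WXY call K=180.11]
σ√T = 0.4833·√1.4269 = 0.577316
d₁ = (ln(S/K) + (r+σ²/2)T) / (σ√T) = (ln(174.74/180.11) + (0.0635+0.4833²/2)·1.4269) / 0.577316 = (-0.030269 + 0.257255) / 0.577316 = 0.393175
d₂ = d₁ − σ√T = 0.393175 − 0.577316 = -0.184141
e^{−rT} = 0.913376
N(d₁) = 0.652905,  N(d₂) = 0.426952
price = S·N(d₁) − K·e^{−rT}·N(d₂) = 114.088620 − 70.236978 = 43.851643

price(QRS put K=203.3) = 12.276882
price(WXY call K=180.11) = 43.851643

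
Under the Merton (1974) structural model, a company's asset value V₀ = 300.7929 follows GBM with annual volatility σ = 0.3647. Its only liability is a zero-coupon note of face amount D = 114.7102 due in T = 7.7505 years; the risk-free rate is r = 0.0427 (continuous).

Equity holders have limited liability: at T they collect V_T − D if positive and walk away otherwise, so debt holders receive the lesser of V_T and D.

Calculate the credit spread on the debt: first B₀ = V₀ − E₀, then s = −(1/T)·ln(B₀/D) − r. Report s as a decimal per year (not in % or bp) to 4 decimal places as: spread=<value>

spread=0.0115

Apply the equity-as-call identities (strike 114.7102, horizon 7.7505 years):
d₁ = [ln(V₀/D) + (r + σ²/2)T] / (σ√T)
   = [ln(300.7929/114.7102) + (0.0427 + 0.5·0.3647²)·7.7505] / (0.3647·√7.7505)
   = [0.964013 + 0.846378] / 1.015315 = 1.783084
d₂ = d₁ − σ√T = 1.783084 − 1.015315 = 0.767769
N(d₁) = 0.962714,  N(d₂) = 0.778688,  e^(−rT) = 0.718244
E₀ = V₀·N(d₁) − D·e^(−rT)·N(d₂)
   = 300.7929·0.962714 − 114.7102·0.718244·0.778688 = 225.421439
B₀ = V₀ − E₀ = 300.7929 − 225.421439 = 75.371461
spread = −(1/T)·ln(B₀/D) − r = −(1/7.7505)·ln(75.371461/114.7102) − 0.0427 = 0.01148750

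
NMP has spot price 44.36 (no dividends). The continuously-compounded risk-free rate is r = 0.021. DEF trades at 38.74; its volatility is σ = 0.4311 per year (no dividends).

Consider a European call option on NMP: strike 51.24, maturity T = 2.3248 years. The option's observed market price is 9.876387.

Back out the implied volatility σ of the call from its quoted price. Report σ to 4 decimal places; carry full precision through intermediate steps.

sigma = 0.4302

At σ = 0.4302 the Black–Scholes value reproduces the quote:
σ√T = 0.4302·√2.3248 = 0.655939
d₁ = (ln(S/K) + (r+σ²/2)T) / (σ√T) = (ln(44.36/51.24) + (0.021+0.4302²/2)·2.3248) / 0.655939 = (-0.144182 + 0.263949) / 0.655939 = 0.182588
d₂ = d₁ − σ√T = 0.182588 − 0.655939 = -0.473351
e^{−rT} = 0.952352
N(d₁) = 0.572439,  N(d₂) = 0.317981
V = S·N(d₁) − K·e^{−rT}·N(d₂) = 25.393402 − 15.517015 = 9.876387 (the observed quote) — the price is monotone increasing in volatility, hence this σ is the only solution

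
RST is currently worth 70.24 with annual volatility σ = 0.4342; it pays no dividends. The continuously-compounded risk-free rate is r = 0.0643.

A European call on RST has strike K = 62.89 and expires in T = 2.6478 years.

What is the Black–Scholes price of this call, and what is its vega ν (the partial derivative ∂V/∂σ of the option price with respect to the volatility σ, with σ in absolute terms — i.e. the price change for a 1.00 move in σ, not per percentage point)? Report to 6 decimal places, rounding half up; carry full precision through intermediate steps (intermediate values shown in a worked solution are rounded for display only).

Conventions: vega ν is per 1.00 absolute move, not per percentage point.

price = 26.879834
ν = 34.400987

σ√T = 0.4342·√2.6478 = 0.706533
d₁ = (ln(S/K) + (r+σ²/2)T) / (σ√T) = (ln(70.24/62.89) + (0.0643+0.4342²/2)·2.6478) / 0.706533 = (0.110531 + 0.419848) / 0.706533 = 0.750678
d₂ = d₁ − σ√T = 0.750678 − 0.706533 = 0.044145
e^{−rT} = 0.843451
N(d₁) = 0.773577,  N(d₂) = 0.517606
Call price V = S·N(d₁) − K·e^{−rT}·N(d₂) = 54.336032 − 27.456198 = 26.879834
φ(d₁) = (1/√(2π))·e^{−d₁²/2} = 0.300984
ν = S·φ(d₁)·√T = 34.400987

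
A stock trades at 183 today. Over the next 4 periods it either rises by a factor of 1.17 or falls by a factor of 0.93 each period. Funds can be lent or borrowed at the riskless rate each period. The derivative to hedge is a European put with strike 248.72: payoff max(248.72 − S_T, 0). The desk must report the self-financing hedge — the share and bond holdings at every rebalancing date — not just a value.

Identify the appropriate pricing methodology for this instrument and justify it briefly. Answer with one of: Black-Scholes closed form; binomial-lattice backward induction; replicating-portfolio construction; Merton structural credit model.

framework: replicating-portfolio construction

Key observation: a price alone would not answer the question — the per-node share/bond construction on the spot-183, 1.17/0.93 tree is required, and only the replicating-portfolio method yields it.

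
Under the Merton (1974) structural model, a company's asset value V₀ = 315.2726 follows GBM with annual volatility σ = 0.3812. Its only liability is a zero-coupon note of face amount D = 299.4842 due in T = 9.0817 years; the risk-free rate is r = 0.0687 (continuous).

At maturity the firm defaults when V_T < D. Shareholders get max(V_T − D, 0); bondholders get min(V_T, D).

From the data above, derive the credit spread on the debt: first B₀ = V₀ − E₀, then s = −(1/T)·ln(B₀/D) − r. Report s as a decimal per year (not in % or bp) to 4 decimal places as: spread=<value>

Apply the equity-as-call identities (strike 299.4842, horizon 9.0817 years):
d₁ = [ln(V₀/D) + (r + σ²/2)T] / (σ√T)
   = [ln(315.2726/299.4842) + (0.0687 + 0.5·0.3812²)·9.0817] / (0.3812·√9.0817)
   = [0.051376 + 1.283759] / 1.148779 = 1.162221
d₂ = d₁ − σ√T = 1.162221 − 1.148779 = 0.013442
N(d₁) = 0.877427,  N(d₂) = 0.505363,  e^(−rT) = 0.535844
E₀ = V₀·N(d₁) − D·e^(−rT)·N(d₂)
   = 315.2726·0.877427 − 299.4842·0.535844·0.505363 = 195.529832
B₀ = V₀ − E₀ = 315.2726 − 195.529832 = 119.742768
spread = −(1/T)·ln(B₀/D) − r = −(1/9.0817)·ln(119.742768/299.4842) − 0.0687 = 0.03224099

spread=0.0322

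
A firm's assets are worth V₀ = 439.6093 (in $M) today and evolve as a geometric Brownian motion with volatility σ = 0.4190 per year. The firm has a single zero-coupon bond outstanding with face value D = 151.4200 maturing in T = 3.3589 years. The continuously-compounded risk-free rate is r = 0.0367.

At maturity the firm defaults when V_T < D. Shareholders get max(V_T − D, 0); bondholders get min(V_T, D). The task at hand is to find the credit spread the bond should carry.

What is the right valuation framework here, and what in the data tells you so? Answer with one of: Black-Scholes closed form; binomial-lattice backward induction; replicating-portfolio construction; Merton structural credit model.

framework: Merton structural credit model

Key observation: the data describe a firm's assets (V₀ = 439.6093, GBM) and a single zero-coupon debt of face 151.4200, so credit quantities follow from equity-as-call in the structural model.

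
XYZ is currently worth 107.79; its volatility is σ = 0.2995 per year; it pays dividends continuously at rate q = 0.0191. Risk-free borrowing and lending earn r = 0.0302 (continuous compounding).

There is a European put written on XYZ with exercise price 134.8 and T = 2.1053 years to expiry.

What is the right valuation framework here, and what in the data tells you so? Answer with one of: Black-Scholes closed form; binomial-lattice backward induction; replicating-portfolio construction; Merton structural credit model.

Key observation: the instrument is a plain European put (strike 134.8) on a lognormal asset; the exact continuous-time formula applies directly.

framework: Black-Scholes closed form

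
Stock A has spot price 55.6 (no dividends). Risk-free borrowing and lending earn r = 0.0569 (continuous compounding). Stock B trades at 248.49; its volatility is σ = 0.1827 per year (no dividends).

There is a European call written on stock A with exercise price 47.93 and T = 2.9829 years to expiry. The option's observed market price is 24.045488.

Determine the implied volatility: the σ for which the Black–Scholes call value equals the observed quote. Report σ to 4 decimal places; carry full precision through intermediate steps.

sigma = 0.4793

At σ = 0.4793 the Black–Scholes value reproduces the quote:
σ√T = 0.4793·√2.9829 = 0.827803
d₁ = (ln(S/K) + (r+σ²/2)T) / (σ√T) = (ln(55.6/47.93) + (0.0569+0.4793²/2)·2.9829) / 0.827803 = (0.148442 + 0.512356) / 0.827803 = 0.798255
d₂ = d₁ − σ√T = 0.798255 − 0.827803 = -0.029548
e^{−rT} = 0.843895
N(d₁) = 0.787639,  N(d₂) = 0.488214
V = S·N(d₁) − K·e^{−rT}·N(d₂) = 43.792706 − 19.747218 = 24.045488 (the observed quote) — the price is monotone increasing in volatility, hence this σ is the only solution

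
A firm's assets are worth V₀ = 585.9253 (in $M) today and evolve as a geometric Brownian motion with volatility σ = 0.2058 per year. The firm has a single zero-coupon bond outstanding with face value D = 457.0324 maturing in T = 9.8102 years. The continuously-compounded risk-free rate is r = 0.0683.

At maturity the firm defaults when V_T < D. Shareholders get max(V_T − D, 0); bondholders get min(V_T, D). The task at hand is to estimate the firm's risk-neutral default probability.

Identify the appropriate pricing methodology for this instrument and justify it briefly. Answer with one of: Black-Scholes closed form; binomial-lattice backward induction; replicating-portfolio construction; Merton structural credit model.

framework: Merton structural credit model

Key observation: the question is about default risk generated by asset-value dynamics against a debt face of 457.0324 — the structural framework prices exactly that.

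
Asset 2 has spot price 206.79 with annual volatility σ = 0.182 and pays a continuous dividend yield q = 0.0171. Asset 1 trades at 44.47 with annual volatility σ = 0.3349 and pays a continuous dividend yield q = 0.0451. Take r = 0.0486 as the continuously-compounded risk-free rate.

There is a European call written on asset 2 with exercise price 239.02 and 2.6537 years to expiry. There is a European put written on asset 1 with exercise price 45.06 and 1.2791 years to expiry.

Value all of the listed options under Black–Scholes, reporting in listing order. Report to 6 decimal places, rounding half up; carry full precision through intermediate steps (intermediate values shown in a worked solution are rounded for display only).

price(asset 2 call K=239.02) = 18.289582
price(asset 1 put K=45.06) = 6.517914

[asset 2 call K=239.02]
σ√T = 0.182·√2.6537 = 0.296481
d₁ = (ln(S/K) + (r−q+σ²/2)T) / (σ√T) = (ln(206.79/239.02) + (0.0486−0.0171+0.182²/2)·2.6537) / 0.296481 = (-0.144843 + 0.127542) / 0.296481 = -0.058356
d₂ = d₁ − σ√T = -0.058356 − 0.296481 = -0.354837
e^{−rT} = 0.879000
e^{−qT} = 0.955636
N(d₁) = 0.476733,  N(d₂) = 0.361356
price = S·e^{−qT}·N(d₁) − K·e^{−rT}·N(d₂) = 94.209992 − 75.920410 = 18.289582
[asset 1 put K=45.06]
σ√T = 0.3349·√1.2791 = 0.378763
d₁ = (ln(S/K) + (r−q+σ²/2)T) / (σ√T) = (ln(44.47/45.06) + (0.0486−0.0451+0.3349²/2)·1.2791) / 0.378763 = (-0.013180 + 0.076208) / 0.378763 = 0.166403
d₂ = d₁ − σ√T = 0.166403 − 0.378763 = -0.212360
e^{−rT} = 0.939729
e^{−qT} = 0.943945
N(−d₁) = 0.433920,  N(−d₂) = 0.584087
price = K·e^{−rT}·N(−d₂) − S·e^{−qT}·N(−d₁) = 24.732667 − 18.214753 = 6.517914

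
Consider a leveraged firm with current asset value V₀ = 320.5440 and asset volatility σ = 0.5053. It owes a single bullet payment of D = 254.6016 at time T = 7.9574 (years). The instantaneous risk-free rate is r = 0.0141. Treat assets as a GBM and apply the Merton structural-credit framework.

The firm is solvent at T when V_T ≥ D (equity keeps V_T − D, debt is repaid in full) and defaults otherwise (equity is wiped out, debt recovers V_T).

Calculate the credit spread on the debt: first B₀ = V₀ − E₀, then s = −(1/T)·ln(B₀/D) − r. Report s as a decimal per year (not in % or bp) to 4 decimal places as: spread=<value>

With assets at 320.5440 and a single debt payment of 254.6016 at 7.9574 years:
d₁ = [ln(V₀/D) + (r + σ²/2)T] / (σ√T)
   = [ln(320.5440/254.6016) + (0.0141 + 0.5·0.5053²)·7.9574] / (0.5053·√7.9574)
   = [0.230320 + 1.128073] / 1.425394 = 0.952995
d₂ = d₁ − σ√T = 0.952995 − 1.425394 = -0.472399
N(d₁) = 0.829704,  N(d₂) = 0.318321,  e^(−rT) = 0.893866
E₀ = V₀·N(d₁) − D·e^(−rT)·N(d₂)
   = 320.5440·0.829704 − 254.6016·0.893866·0.318321 = 193.513125
B₀ = V₀ − E₀ = 320.5440 − 193.513125 = 127.030875
spread = −(1/T)·ln(B₀/D) − r = −(1/7.9574)·ln(127.030875/254.6016) − 0.0141 = 0.07327399

spread=0.0733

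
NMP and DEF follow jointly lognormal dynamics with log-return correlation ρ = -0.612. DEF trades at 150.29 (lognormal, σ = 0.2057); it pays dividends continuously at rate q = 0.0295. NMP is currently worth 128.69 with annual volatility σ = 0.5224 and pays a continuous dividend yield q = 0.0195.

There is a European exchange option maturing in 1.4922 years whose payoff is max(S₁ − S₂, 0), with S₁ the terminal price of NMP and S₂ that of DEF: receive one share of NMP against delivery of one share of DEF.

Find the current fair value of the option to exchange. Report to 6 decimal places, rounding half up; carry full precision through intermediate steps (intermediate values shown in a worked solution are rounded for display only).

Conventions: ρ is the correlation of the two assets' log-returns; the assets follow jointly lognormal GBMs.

σ_eff = √(σ₁² + σ₂² − 2ρσ₁σ₂) = √(0.5224² + 0.2057² − 2·-0.612·0.5224·0.2057) = 0.668388
d₁ = (ln(S₁/S₂) + (q₂ − q₁ + σ_eff²/2)T) / (σ_eff√T) = (ln(128.69/150.29) + (0.0295 − 0.0195 + 0.223371)·1.4922) / 0.816474 = 0.236476
d₂ = d₁ − σ_eff√T = 0.236476 − 0.816474 = -0.579998
N(d₁) = 0.593468,  N(d₂) = 0.280958
V = S₁·e^{−q₁T}·N(d₁) − S₂·e^{−q₂T}·N(d₂) = 74.183142 − 40.406753 = 33.776389
Key observation: the rate r is irrelevant here: denominating values in DEF turns the exchange into a ratio option on S₁/S₂, and discounting at r drops out.

exchange price = 33.776389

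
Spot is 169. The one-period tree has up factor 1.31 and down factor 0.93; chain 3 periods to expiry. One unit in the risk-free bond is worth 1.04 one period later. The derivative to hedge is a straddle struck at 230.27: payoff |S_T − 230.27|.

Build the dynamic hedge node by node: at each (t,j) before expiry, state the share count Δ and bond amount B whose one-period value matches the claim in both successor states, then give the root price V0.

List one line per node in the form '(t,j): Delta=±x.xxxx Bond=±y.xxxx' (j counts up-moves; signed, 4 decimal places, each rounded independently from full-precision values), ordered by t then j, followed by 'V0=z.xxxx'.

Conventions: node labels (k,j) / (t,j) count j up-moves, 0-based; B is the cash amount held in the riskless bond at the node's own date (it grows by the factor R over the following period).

Risk-neutral probability p* = (R−d)/(u−d) = (1.04−0.93)/(1.31−0.93) = 0.2895.
Expiry values: V(3,0)=94.3337, V(3,1)=38.7898, V(3,2)=39.4494, V(3,3)=149.6574
(2,0): S=146.1681. Δ = (V_up−V_dn)/(S_up−S_dn) = (38.7898−94.3337)/(191.4802−135.9363) = -1.0000. V = [p*·38.7898 + (1−p*)·94.3337]/1.04 = 75.2454. B = V − Δ·S = 221.4135.
(2,1): S=205.8927. Δ = (V_up−V_dn)/(S_up−S_dn) = (39.4494−38.7898)/(269.7194−191.4802) = 0.0084. V = [p*·39.4494 + (1−p*)·38.7898]/1.04 = 37.4815. B = V − Δ·S = 35.7456.
(2,2): S=290.0209. Δ = (V_up−V_dn)/(S_up−S_dn) = (149.6574−39.4494)/(379.9274−269.7194) = 1.0000. V = [p*·149.6574 + (1−p*)·39.4494]/1.04 = 68.6074. B = V − Δ·S = -221.4135.
(1,0): S=157.1700. Δ = (V_up−V_dn)/(S_up−S_dn) = (37.4815−75.2454)/(205.8927−146.1681) = -0.6323. V = [p*·37.4815 + (1−p*)·75.2454]/1.04 = 61.8401. B = V − Δ·S = 161.2187.
(1,1): S=221.3900. Δ = (V_up−V_dn)/(S_up−S_dn) = (68.6074−37.4815)/(290.0209−205.8927) = 0.3700. V = [p*·68.6074 + (1−p*)·37.4815]/1.04 = 44.7035. B = V − Δ·S = -37.2069.
(0,0): S=169.0000. Δ = (V_up−V_dn)/(S_up−S_dn) = (44.7035−61.8401)/(221.3900−157.1700) = -0.2668. V = [p*·44.7035 + (1−p*)·61.8401]/1.04 = 54.6918. B = V − Δ·S = 99.7882.
As a check, the time-0 holding Δ(0,0)·S0 + B(0,0) comes to 54.6918 — exactly V0.

(0,0): Delta=-0.2668 Bond=99.7882
(1,0): Delta=-0.6323 Bond=161.2187
(1,1): Delta=0.3700 Bond=-37.2069
(2,0): Delta=-1.0000 Bond=221.4135
(2,1): Delta=0.0084 Bond=35.7456
(2,2): Delta=1.0000 Bond=-221.4135
V0=54.6918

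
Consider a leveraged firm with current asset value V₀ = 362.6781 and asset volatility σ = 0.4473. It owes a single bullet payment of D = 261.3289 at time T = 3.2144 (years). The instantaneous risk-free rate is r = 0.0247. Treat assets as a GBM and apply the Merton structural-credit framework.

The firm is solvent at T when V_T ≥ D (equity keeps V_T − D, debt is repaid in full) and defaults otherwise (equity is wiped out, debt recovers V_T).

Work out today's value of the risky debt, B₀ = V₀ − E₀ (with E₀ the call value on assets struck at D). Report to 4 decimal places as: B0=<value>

Apply the equity-as-call identities (strike 261.3289, horizon 3.2144 years):
d₁ = [ln(V₀/D) + (r + σ²/2)T] / (σ√T)
   = [ln(362.6781/261.3289) + (0.0247 + 0.5·0.4473²)·3.2144] / (0.4473·√3.2144)
   = [0.327736 + 0.400960] / 0.801953 = 0.908652
d₂ = d₁ − σ√T = 0.908652 − 0.801953 = 0.106699
N(d₁) = 0.818233,  N(d₂) = 0.542486,  e^(−rT) = 0.923674
E₀ = V₀·N(d₁) − D·e^(−rT)·N(d₂)
   = 362.6781·0.818233 − 261.3289·0.923674·0.542486 = 165.808386
B₀ = V₀ − E₀ = 362.6781 − 165.808386 = 196.869714

B0=196.8697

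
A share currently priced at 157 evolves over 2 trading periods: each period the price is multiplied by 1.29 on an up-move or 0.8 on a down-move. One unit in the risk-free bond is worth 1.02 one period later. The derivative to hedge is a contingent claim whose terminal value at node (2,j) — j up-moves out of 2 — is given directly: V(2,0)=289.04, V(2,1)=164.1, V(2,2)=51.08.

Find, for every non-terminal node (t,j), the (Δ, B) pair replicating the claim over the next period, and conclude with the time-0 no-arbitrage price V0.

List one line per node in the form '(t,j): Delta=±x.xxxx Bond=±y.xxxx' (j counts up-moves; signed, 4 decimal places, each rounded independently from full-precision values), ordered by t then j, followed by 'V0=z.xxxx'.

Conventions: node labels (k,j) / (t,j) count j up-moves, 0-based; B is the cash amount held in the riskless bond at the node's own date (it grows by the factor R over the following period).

(0,0): Delta=-1.5240 Bond=411.5633
(1,0): Delta=-2.0301 Bond=483.3565
(1,1): Delta=-1.1389 Bond=341.7867
V0=172.2913

No-arbitrage ⇒ martingale measure with p* = (R−d)/(u−d) = 0.4490.
Terminal payoffs: V(2,0)=289.0400, V(2,1)=164.1000, V(2,2)=51.0800
(1,0): S=125.6000. Δ = (V_up−V_dn)/(S_up−S_dn) = (164.1000−289.0400)/(162.0240−100.4800) = -2.0301. V = [p*·164.1000 + (1−p*)·289.0400]/1.02 = 228.3770. B = V − Δ·S = 483.3565.
(1,1): S=202.5300. Δ = (V_up−V_dn)/(S_up−S_dn) = (51.0800−164.1000)/(261.2637−162.0240) = -1.1389. V = [p*·51.0800 + (1−p*)·164.1000]/1.02 = 111.1337. B = V − Δ·S = 341.7867.
(0,0): S=157.0000. Δ = (V_up−V_dn)/(S_up−S_dn) = (111.1337−228.3770)/(202.5300−125.6000) = -1.5240. V = [p*·111.1337 + (1−p*)·228.3770]/1.02 = 172.2913. B = V − Δ·S = 411.5633.
Sanity check at the root: Δ(0,0)·S0 + B(0,0) reproduces V0 = 172.2913.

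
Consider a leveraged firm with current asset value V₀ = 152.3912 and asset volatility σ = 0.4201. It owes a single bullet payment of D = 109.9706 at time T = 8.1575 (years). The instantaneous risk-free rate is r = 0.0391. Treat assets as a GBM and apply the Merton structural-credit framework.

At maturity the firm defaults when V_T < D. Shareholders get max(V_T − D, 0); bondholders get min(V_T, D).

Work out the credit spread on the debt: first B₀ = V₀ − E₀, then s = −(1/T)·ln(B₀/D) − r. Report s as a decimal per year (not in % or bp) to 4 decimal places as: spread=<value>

spread=0.0405

Work the structural quantities from V₀ = 152.3912 against face 109.9706:
d₁ = [ln(V₀/D) + (r + σ²/2)T] / (σ√T)
   = [ln(152.3912/109.9706) + (0.0391 + 0.5·0.4201²)·8.1575] / (0.4201·√8.1575)
   = [0.326238 + 1.038792] / 1.199862 = 1.137656
d₂ = d₁ − σ√T = 1.137656 − 1.199862 = -0.062206
N(d₁) = 0.872368,  N(d₂) = 0.475200,  e^(−rT) = 0.726906
E₀ = V₀·N(d₁) − D·e^(−rT)·N(d₂)
   = 152.3912·0.872368 − 109.9706·0.726906·0.475200 = 94.954567
B₀ = V₀ − E₀ = 152.3912 − 94.954567 = 57.436633
spread = −(1/T)·ln(B₀/D) − r = −(1/8.1575)·ln(57.436633/109.9706) − 0.0391 = 0.04052375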